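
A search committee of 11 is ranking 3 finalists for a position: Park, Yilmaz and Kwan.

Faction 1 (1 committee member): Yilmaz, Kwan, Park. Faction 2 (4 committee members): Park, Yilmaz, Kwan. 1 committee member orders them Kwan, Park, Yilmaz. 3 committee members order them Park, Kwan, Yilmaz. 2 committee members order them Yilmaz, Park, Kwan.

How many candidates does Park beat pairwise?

2

Park against each rival (11 committee members):
Park vs Yilmaz: Park preferred on 4+1+3 = 8 ballots; Park wins 8–3.
Park vs Kwan: Park wins 9–2.
Park beats Yilmaz, Kwan — 2 pairwise wins.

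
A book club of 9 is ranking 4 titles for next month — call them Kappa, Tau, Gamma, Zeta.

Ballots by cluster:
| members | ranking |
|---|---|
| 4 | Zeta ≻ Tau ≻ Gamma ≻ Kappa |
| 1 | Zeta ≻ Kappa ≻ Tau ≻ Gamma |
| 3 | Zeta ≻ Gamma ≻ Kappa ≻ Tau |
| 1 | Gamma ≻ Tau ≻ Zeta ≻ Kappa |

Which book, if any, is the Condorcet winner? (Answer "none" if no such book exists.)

Pairwise majorities:
Kappa vs Tau: Tau, 5–4.
Kappa vs Gamma: Gamma wins 8–1.
Kappa vs Zeta: Zeta, 9–0.
Tau vs Gamma: 5 to 4, Tau.
Tau vs Zeta: Tau preferred on 1 ballot; Zeta wins 8–1.
Gamma–Zeta: Zeta 8–1.
Zeta wins every pairwise contest, so Zeta is the Condorcet winner.

Zeta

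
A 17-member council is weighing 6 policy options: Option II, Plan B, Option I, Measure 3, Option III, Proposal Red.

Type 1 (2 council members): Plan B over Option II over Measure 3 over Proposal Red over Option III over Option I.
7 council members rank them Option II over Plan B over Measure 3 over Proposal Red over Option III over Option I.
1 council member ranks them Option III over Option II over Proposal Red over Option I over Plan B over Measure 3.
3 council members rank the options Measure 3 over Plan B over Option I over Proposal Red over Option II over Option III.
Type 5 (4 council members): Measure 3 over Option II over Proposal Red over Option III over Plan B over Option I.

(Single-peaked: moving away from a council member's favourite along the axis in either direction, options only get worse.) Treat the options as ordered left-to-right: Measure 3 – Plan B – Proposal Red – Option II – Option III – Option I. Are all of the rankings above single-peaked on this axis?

Axis positions: Measure 3=1, Plan B=2, Proposal Red=3, Option II=4, Option III=5, Option I=6.
Type 1: ranking walks positions 2-4-1-3-5-6; Option II is ranked above Proposal Red even though Proposal Red lies between Option II and the peak Plan B on the axis — preferences dip and rise again. Not single-peaked.
Type 2: ranking walks positions 4-2-1-3-5-6; Plan B is ranked above Proposal Red even though Proposal Red lies between Plan B and the peak Option II on the axis — preferences dip and rise again. Not single-peaked.
Type 3 (peak Option III at position 5): ranking walks positions 5-4-3-6-2-1, expanding outward from the peak — single-peaked.
Type 4: ranking walks positions 1-2-6-3-4-5; Option I is ranked above Proposal Red even though Proposal Red lies between Option I and the peak Measure 3 on the axis — preferences dip and rise again. Not single-peaked.
Type 5: ranking walks positions 1-4-3-5-2-6; Option II is ranked above Plan B even though Plan B lies between Option II and the peak Measure 3 on the axis — preferences dip and rise again. Not single-peaked.
Type 1 violates single-peakedness, so the profile is not single-peaked on this axis.

no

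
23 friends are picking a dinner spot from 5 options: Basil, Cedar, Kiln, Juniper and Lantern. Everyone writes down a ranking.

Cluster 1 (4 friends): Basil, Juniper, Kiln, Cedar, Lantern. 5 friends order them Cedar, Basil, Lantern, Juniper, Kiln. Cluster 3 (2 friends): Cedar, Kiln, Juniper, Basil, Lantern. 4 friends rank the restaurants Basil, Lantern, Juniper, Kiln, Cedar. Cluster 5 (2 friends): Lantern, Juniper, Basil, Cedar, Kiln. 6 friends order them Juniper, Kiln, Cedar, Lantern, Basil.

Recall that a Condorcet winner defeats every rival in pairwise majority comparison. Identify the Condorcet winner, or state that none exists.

Check each pair by majority over 23 ballots:
Basil vs Cedar: 10 to 13, Cedar.
Basil vs Kiln: 4+5+4+2 = 15 for Basil, 8 for Kiln — Basil by 15–8.
Basil vs Juniper: Basil is ranked higher on 4+5+4 = 13 ballots, Juniper on 10. Basil wins 13–10.
Basil vs Lantern: Basil preferred on 4+5+2+4 = 15 ballots; Basil wins 15–8.
Cedar vs Kiln: Cedar preferred on 5+2+2 = 9 ballots; Kiln wins 14–9.
Cedar vs Juniper: Cedar preferred on 5+2 = 7 ballots; Juniper wins 16–7.
Cedar vs Lantern: 4+5+2+6 = 17 for Cedar, 6 for Lantern — Cedar by 17–6.
Kiln vs Juniper: 2 for Kiln, 21 for Juniper — Juniper by 21–2.
Kiln vs Lantern: 12 to 11, Kiln.
Juniper vs Lantern: Juniper is ranked higher on 4+2+6 = 12 ballots, Lantern on 11. Juniper wins 12–11.
Every restaurant loses at least once (Basil loses to Cedar; Cedar loses to Kiln; Kiln loses to Basil; Juniper loses to Basil; Lantern loses to Basil). The majority relation contains the cycle Basil > Kiln > Cedar > Basil, so there is no Condorcet winner.

none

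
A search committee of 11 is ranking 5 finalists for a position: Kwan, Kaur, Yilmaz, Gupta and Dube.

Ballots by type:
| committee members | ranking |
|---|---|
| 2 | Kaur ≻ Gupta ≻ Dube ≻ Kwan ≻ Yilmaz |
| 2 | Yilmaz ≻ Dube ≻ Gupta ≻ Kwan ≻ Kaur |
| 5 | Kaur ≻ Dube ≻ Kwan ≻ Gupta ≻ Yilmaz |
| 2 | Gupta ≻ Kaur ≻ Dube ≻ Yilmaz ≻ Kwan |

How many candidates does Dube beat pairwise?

Dube against each rival (11 committee members):
Dube vs Kwan: Dube wins 11–0.
Dube vs Kaur: Kaur, 9–2.
Dube vs Yilmaz: Dube, 9–2.
Dube vs Gupta: 2+5 = 7 for Dube, 4 for Gupta — Dube by 7–4.
Dube beats Kwan, Yilmaz, Gupta; loses to Kaur — 3 pairwise wins.

3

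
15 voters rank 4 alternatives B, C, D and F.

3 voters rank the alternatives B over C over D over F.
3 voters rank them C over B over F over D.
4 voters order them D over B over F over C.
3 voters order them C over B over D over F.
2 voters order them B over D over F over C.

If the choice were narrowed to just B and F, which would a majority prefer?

Ballots ranking B above F: 3 + 3 + 4 + 3 + 2 = 15.
Ballots ranking F above B: 15 − 15 = 0.
B wins the head-to-head 15–0.

B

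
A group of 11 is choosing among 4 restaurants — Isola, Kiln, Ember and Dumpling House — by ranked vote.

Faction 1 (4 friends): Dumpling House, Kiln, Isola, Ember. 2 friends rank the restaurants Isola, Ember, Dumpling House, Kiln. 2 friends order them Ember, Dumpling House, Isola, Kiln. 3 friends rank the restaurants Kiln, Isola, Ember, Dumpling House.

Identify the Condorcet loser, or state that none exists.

Head-to-head results (11 friends):
Isola vs Kiln: Kiln wins 7–4.
Isola–Ember: Isola 9–2.
Isola vs Dumpling House: Dumpling House, 6–5.
Kiln vs Ember: Kiln, 7–4.
Kiln vs Dumpling House: Dumpling House, 8–3.
Ember vs Dumpling House: Ember wins 7–4.
Each restaurant has at least one pairwise win (Isola beats Ember; Kiln beats Isola; Ember beats Dumpling House; Dumpling House beats Isola) — no Condorcet loser.

none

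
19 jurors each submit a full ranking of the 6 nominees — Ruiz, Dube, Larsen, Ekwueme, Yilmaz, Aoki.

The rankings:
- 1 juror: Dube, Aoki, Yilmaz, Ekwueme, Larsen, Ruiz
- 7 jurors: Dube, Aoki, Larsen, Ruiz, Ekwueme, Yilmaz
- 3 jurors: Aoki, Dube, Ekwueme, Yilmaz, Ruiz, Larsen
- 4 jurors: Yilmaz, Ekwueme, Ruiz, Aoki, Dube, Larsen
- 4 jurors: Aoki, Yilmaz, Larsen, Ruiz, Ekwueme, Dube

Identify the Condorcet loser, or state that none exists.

none

Pairwise majorities:
Ruiz vs Dube: 4+4 = 8 for Ruiz, 11 for Dube — Dube by 11–8.
Ruiz vs Larsen: Larsen, 12–7.
Ruiz vs Ekwueme: 11 to 8, Ruiz.
Ruiz–Yilmaz: Yilmaz 12–7.
Ruiz vs Aoki: 4 for Ruiz, 15 for Aoki — Aoki by 15–4.
Dube–Larsen: Dube 15–4.
Dube vs Ekwueme: Dube wins 11–8.
Dube–Yilmaz: Dube 11–8.
Dube vs Aoki: Dube is ranked higher on 1+7 = 8 ballots, Aoki on 11. Aoki wins 11–8.
Larsen vs Ekwueme: Larsen wins 11–8.
Larsen vs Yilmaz: Yilmaz, 12–7.
Larsen vs Aoki: 0 for Larsen, 19 for Aoki — Aoki by 19–0.
Ekwueme–Yilmaz: Ekwueme 10–9.
Ekwueme–Aoki: Aoki 15–4.
Yilmaz vs Aoki: 4 for Yilmaz, 15 for Aoki — Aoki by 15–4.
Each nominee has at least one pairwise win (Ruiz beats Ekwueme; Dube beats Ruiz; Larsen beats Ruiz; Ekwueme beats Yilmaz; Yilmaz beats Ruiz; Aoki beats Ruiz) — no Condorcet loser.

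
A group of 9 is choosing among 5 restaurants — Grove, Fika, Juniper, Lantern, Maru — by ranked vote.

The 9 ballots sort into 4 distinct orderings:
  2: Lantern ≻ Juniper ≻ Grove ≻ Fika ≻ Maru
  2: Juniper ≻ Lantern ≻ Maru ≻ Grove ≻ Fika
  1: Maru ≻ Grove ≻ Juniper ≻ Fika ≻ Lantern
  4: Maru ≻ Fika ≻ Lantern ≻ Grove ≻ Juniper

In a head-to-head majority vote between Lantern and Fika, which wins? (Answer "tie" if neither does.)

Fika

Ballots ranking Lantern above Fika: 2 + 2 = 4.
Ballots ranking Fika above Lantern: 9 − 4 = 5.
Fika wins the head-to-head 5–4.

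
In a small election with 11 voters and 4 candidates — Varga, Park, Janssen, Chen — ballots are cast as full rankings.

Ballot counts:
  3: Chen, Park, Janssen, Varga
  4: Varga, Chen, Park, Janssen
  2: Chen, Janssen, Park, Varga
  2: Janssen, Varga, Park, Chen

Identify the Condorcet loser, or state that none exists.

Head-to-head results (11 voters):
Varga vs Park: Varga, 6–5.
Varga–Janssen: Janssen 7–4.
Varga vs Chen: Varga, 6–5.
Park vs Janssen: 7 to 4, Park.
Park vs Chen: Park preferred on 2 ballots; Chen wins 9–2.
Janssen vs Chen: 2 for Janssen, 9 for Chen — Chen by 9–2.
No candidate is winless: Varga beats Park; Park beats Janssen; Janssen beats Varga; Chen beats Park. There is no Condorcet loser.

none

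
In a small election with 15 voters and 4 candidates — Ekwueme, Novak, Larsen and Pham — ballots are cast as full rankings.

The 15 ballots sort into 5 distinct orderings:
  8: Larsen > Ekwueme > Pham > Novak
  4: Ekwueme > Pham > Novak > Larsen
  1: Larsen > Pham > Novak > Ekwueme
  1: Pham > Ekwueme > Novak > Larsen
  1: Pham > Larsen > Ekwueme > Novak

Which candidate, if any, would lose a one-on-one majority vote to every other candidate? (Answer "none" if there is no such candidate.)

Novak

Pairwise majorities:
Ekwueme–Novak: Ekwueme 14–1.
Ekwueme vs Larsen: Larsen wins 10–5.
Ekwueme vs Pham: Ekwueme is ranked higher on 8+4 = 12 ballots, Pham on 3. Ekwueme wins 12–3.
Novak vs Larsen: 4+1 = 5 for Novak, 10 for Larsen — Larsen by 10–5.
Novak vs Pham: Novak is ranked higher on 0 ballots, Pham on 15. Pham wins 15–0.
Larsen vs Pham: Larsen, 9–6.
Only Novak has no wins; Novak is the Condorcet loser.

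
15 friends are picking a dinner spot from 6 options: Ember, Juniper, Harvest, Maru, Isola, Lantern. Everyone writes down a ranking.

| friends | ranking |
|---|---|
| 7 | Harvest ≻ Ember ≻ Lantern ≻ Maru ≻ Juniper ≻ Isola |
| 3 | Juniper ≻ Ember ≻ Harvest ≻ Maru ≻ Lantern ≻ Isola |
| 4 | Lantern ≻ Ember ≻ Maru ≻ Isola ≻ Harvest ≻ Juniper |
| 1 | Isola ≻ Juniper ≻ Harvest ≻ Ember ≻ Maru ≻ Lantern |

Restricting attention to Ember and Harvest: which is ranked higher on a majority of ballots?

Ballots ranking Ember above Harvest: 3 + 4 = 7.
Ballots ranking Harvest above Ember: 15 − 7 = 8.
Harvest wins the head-to-head 8–7.

Harvest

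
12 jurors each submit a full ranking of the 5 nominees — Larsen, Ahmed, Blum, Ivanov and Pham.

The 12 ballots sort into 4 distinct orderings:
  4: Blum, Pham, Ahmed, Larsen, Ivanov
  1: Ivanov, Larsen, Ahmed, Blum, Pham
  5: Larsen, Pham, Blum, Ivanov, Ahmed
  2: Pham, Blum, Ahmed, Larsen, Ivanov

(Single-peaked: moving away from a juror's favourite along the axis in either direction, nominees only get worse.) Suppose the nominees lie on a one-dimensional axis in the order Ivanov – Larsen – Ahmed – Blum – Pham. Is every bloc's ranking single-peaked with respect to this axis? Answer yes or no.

Axis positions: Ivanov=1, Larsen=2, Ahmed=3, Blum=4, Pham=5.
Bloc 1 (peak Blum at position 4): ranking walks positions 4-5-3-2-1, expanding outward from the peak — single-peaked.
Bloc 2 (peak Ivanov at position 1): ranking walks positions 1-2-3-4-5, expanding outward from the peak — single-peaked.
Bloc 3: ranking walks positions 2-5-4-1-3; Pham is ranked above Ahmed even though Ahmed lies between Pham and the peak Larsen on the axis — preferences dip and rise again. Not single-peaked.
Bloc 4 (peak Pham at position 5): ranking walks positions 5-4-3-2-1, expanding outward from the peak — single-peaked.
Bloc 3 violates single-peakedness, so the profile is not single-peaked on this axis.

no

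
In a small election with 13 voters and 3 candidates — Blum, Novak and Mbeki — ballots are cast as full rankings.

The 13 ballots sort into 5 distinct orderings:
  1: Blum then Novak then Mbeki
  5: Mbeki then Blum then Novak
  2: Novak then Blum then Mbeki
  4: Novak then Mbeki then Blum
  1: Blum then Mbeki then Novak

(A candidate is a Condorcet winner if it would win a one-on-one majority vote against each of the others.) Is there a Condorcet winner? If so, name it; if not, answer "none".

Head-to-head results (13 voters):
Blum–Novak: Blum 7–6.
Blum vs Mbeki: Mbeki wins 9–4.
Novak vs Mbeki: Novak wins 7–6.
Each candidate drops at least one matchup (Blum loses to Mbeki; Novak loses to Blum; Mbeki loses to Novak); the cycle Blum > Novak > Mbeki > Blum rules out a Condorcet winner.

none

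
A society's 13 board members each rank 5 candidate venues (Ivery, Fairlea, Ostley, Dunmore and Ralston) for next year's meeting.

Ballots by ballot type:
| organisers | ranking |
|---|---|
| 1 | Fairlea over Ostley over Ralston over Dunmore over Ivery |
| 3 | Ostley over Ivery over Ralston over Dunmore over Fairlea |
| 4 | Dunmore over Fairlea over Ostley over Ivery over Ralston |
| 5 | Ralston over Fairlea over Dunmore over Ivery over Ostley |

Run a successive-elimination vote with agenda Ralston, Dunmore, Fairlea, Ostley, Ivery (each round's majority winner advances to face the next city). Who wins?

Round 1: Ralston vs Dunmore — 9–4, Ralston advances.
Round 2: Ralston vs Fairlea — 8–5, Ralston advances.
Round 3: Ralston vs Ostley — 5–8, Ostley advances.
Round 4: Ostley vs Ivery — 8–5, Ostley advances.
The agenda winner is Ostley.

Ostley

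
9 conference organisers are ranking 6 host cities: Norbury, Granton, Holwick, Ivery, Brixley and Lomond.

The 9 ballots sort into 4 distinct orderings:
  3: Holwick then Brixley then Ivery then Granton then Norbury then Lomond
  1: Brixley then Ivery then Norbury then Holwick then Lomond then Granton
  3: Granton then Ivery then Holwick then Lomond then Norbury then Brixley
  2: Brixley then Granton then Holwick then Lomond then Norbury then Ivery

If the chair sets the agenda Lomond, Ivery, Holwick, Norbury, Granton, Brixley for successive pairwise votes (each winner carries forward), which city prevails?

Brixley

Round 1: Lomond vs Ivery — 2–7, Ivery advances.
Round 2: Ivery vs Holwick — 4–5, Holwick advances.
Round 3: Holwick vs Norbury — 8–1, Holwick advances.
Round 4: Holwick vs Granton — 4–5, Granton advances.
Round 5: Granton vs Brixley — 3–6, Brixley advances.
Brixley survives the agenda.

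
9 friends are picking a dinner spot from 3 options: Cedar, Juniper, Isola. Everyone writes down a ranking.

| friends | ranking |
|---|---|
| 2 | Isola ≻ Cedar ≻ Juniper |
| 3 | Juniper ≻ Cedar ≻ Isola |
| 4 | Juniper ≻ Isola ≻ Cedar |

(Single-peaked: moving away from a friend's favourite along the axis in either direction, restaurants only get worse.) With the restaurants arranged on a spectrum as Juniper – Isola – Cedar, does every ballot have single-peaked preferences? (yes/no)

no

Axis positions: Juniper=1, Isola=2, Cedar=3.
Faction 1 (peak Isola at position 2): ranking walks positions 2-3-1, expanding outward from the peak — single-peaked.
Faction 2: ranking walks positions 1-3-2; Cedar is ranked above Isola even though Isola lies between Cedar and the peak Juniper on the axis — preferences dip and rise again. Not single-peaked.
Faction 3 (peak Juniper at position 1): ranking walks positions 1-2-3, expanding outward from the peak — single-peaked.
Faction 2 violates single-peakedness, so the profile is not single-peaked on this axis.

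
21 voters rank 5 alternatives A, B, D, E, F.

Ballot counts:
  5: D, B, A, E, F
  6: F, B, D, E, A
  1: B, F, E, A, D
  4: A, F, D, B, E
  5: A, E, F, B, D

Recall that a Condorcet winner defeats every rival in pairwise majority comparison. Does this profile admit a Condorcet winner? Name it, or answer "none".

Head-to-head results (21 voters):
A vs B: B wins 12–9.
A vs D: D wins 11–10.
A vs E: A, 14–7.
A vs F: A wins 14–7.
B vs D: B wins 12–9.
B–E: B 16–5.
B vs F: F, 15–6.
D vs E: D wins 15–6.
D vs F: F wins 16–5.
E vs F: F wins 11–10.
Every alternative loses at least once (A loses to B; B loses to F; D loses to B; E loses to A; F loses to A). The majority relation contains the cycle A → F → B → A, so there is no Condorcet winner.

none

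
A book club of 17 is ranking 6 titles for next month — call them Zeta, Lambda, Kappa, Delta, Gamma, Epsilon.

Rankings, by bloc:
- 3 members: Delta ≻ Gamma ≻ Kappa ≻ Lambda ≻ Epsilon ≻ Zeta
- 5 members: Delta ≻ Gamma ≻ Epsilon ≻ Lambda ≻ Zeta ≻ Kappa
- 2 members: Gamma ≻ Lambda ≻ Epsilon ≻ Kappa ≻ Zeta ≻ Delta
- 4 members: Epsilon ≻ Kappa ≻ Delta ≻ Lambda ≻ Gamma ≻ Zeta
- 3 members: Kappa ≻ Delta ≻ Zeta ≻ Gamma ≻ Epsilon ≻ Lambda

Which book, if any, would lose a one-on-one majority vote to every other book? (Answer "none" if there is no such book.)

Head-to-head results (17 members):
Zeta vs Lambda: Zeta is ranked higher on 3 ballots, Lambda on 14. Lambda wins 14–3.
Zeta vs Kappa: Kappa, 12–5.
Zeta vs Delta: Delta, 15–2.
Zeta vs Gamma: 3 for Zeta, 14 for Gamma — Gamma by 14–3.
Zeta vs Epsilon: Zeta is ranked higher on 3 ballots, Epsilon on 14. Epsilon wins 14–3.
Lambda–Kappa: Kappa 10–7.
Lambda vs Delta: Delta, 15–2.
Lambda vs Gamma: 4 to 13, Gamma.
Lambda vs Epsilon: Epsilon wins 12–5.
Kappa vs Delta: Kappa wins 9–8.
Kappa–Gamma: Gamma 10–7.
Kappa vs Epsilon: Epsilon wins 11–6.
Delta vs Gamma: Delta is ranked higher on 3+5+4+3 = 15 ballots, Gamma on 2. Delta wins 15–2.
Delta vs Epsilon: 11 to 6, Delta.
Gamma vs Epsilon: 13 to 4, Gamma.
Only Zeta has no wins; Zeta is the Condorcet loser.

Zeta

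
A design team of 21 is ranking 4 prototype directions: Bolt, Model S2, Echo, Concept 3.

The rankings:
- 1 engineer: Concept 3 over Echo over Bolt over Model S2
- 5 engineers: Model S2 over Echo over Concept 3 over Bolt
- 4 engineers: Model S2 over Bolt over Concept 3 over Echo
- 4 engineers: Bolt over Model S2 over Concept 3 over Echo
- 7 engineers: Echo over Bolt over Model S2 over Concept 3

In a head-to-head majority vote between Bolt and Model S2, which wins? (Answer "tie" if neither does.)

Ballots ranking Bolt above Model S2: 1 + 4 + 7 = 12.
Ballots ranking Model S2 above Bolt: 21 − 12 = 9.
Bolt wins the head-to-head 12–9.

Bolt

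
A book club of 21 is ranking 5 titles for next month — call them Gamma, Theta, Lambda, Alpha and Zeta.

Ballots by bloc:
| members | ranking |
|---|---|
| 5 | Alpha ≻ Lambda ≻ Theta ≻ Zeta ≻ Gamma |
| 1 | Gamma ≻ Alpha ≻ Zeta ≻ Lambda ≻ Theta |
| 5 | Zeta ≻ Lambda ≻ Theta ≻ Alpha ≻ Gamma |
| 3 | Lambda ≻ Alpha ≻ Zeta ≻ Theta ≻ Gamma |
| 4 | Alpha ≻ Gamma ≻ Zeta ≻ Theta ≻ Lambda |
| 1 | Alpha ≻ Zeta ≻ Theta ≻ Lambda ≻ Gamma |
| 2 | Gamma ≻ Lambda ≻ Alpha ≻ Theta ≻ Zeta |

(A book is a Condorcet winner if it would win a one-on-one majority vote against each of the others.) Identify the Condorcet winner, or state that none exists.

Check each pair by majority over 21 ballots:
Gamma vs Theta: Theta wins 14–7.
Gamma vs Lambda: Lambda wins 14–7.
Gamma vs Alpha: Gamma is ranked higher on 1+2 = 3 ballots, Alpha on 18. Alpha wins 18–3.
Gamma vs Zeta: Zeta, 14–7.
Theta vs Lambda: Lambda wins 16–5.
Theta vs Alpha: Alpha wins 16–5.
Theta–Zeta: Zeta 14–7.
Lambda vs Alpha: Lambda preferred on 5+3+2 = 10 ballots; Alpha wins 11–10.
Lambda vs Zeta: 5+3+2 = 10 for Lambda, 11 for Zeta — Zeta by 11–10.
Alpha vs Zeta: Alpha preferred on 5+1+3+4+1+2 = 16 ballots; Alpha wins 16–5.
Alpha beats each of Gamma, Theta, Lambda, Zeta — Alpha is the Condorcet winner.

Alpha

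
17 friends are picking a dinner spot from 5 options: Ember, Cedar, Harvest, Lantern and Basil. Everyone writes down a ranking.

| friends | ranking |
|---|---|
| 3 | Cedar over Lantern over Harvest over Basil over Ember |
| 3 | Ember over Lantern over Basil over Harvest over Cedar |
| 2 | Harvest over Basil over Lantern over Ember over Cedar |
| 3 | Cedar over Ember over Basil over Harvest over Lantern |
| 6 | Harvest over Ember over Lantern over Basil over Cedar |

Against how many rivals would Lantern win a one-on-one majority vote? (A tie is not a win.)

2

Lantern against each rival (17 friends):
Lantern vs Ember: Lantern is ranked higher on 3+2 = 5 ballots, Ember on 12. Ember wins 12–5.
Lantern vs Cedar: Lantern is ranked higher on 3+2+6 = 11 ballots, Cedar on 6. Lantern wins 11–6.
Lantern vs Harvest: Harvest wins 11–6.
Lantern vs Basil: Lantern wins 12–5.
Lantern beats Cedar, Basil; loses to Ember, Harvest — 2 pairwise wins.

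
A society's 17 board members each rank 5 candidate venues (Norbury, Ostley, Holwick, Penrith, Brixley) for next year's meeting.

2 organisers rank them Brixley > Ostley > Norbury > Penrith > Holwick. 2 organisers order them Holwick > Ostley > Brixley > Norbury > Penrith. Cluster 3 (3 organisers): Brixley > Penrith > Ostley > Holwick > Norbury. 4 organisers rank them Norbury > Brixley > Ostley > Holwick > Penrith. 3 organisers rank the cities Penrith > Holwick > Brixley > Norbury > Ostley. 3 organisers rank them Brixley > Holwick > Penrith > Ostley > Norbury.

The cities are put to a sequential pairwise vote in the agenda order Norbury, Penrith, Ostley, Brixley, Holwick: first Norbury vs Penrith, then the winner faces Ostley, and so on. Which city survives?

Brixley

Round 1: Norbury vs Penrith — 8–9, Penrith advances.
Round 2: Penrith vs Ostley — 9–8, Penrith advances.
Round 3: Penrith vs Brixley — 3–14, Brixley advances.
Round 4: Brixley vs Holwick — 12–5, Brixley advances.
The agenda winner is Brixley.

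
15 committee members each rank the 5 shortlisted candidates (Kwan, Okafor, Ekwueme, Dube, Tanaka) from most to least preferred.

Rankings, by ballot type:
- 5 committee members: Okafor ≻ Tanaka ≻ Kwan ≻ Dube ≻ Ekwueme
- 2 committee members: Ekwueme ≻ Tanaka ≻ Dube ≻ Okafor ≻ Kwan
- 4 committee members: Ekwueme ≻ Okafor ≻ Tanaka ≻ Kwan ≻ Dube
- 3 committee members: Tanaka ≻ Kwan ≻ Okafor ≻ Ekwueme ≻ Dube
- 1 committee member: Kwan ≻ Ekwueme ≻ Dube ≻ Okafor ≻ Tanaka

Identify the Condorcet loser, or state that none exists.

Head-to-head results (15 committee members):
Kwan vs Okafor: Kwan is ranked higher on 3+1 = 4 ballots, Okafor on 11. Okafor wins 11–4.
Kwan–Ekwueme: Kwan 9–6.
Kwan vs Dube: Kwan, 13–2.
Kwan vs Tanaka: Tanaka wins 14–1.
Okafor vs Ekwueme: Okafor is ranked higher on 5+3 = 8 ballots, Ekwueme on 7. Okafor wins 8–7.
Okafor vs Dube: Okafor is ranked higher on 5+4+3 = 12 ballots, Dube on 3. Okafor wins 12–3.
Okafor vs Tanaka: Okafor preferred on 5+4+1 = 10 ballots; Okafor wins 10–5.
Ekwueme vs Dube: Ekwueme is ranked higher on 2+4+3+1 = 10 ballots, Dube on 5. Ekwueme wins 10–5.
Ekwueme vs Tanaka: Ekwueme is ranked higher on 2+4+1 = 7 ballots, Tanaka on 8. Tanaka wins 8–7.
Dube vs Tanaka: Dube preferred on 1 ballot; Tanaka wins 14–1.
Dube loses to every other candidate — it is the Condorcet loser.

Dube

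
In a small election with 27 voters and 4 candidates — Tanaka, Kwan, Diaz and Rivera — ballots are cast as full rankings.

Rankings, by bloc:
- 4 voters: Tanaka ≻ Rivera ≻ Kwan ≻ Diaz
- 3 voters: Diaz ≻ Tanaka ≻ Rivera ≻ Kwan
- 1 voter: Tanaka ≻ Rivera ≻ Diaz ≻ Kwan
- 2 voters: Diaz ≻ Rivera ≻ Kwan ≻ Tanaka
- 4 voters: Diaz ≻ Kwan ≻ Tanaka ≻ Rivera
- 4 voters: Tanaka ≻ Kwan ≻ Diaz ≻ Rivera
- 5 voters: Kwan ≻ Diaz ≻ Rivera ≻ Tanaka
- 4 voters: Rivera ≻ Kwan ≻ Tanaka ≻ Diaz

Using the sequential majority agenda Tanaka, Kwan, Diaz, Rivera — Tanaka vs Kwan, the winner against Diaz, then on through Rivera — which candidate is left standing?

Rivera

Round 1: Tanaka vs Kwan — 12–15, Kwan advances.
Round 2: Kwan vs Diaz — 17–10, Kwan advances.
Round 3: Kwan vs Rivera — 13–14, Rivera advances.
The agenda winner is Rivera.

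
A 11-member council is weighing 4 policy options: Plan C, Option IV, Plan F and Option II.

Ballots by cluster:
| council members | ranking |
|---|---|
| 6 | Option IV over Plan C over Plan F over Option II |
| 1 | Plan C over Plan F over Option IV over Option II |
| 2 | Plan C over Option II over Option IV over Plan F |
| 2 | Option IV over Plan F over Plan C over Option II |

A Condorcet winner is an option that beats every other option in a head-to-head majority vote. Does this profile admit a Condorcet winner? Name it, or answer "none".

Option IV

Head-to-head results (11 council members):
Plan C vs Option IV: Option IV wins 8–3.
Plan C vs Plan F: Plan C, 9–2.
Plan C vs Option II: Plan C, 11–0.
Option IV–Plan F: Option IV 10–1.
Option IV vs Option II: Option IV, 9–2.
Plan F vs Option II: Plan F, 9–2.
Option IV defeats every rival head-to-head and is the Condorcet winner.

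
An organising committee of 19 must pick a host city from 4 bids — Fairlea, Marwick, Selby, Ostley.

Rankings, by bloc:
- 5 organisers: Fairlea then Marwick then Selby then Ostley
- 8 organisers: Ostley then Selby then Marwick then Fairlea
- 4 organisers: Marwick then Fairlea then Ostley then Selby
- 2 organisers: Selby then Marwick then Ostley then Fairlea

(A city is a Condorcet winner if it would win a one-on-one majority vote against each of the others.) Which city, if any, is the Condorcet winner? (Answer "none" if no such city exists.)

none

Pairwise majorities:
Fairlea vs Marwick: Fairlea preferred on 5 ballots; Marwick wins 14–5.
Fairlea vs Selby: 5+4 = 9 for Fairlea, 10 for Selby — Selby by 10–9.
Fairlea vs Ostley: Fairlea is ranked higher on 5+4 = 9 ballots, Ostley on 10. Ostley wins 10–9.
Marwick vs Selby: Marwick preferred on 5+4 = 9 ballots; Selby wins 10–9.
Marwick vs Ostley: Marwick is ranked higher on 5+4+2 = 11 ballots, Ostley on 8. Marwick wins 11–8.
Selby vs Ostley: 7 to 12, Ostley.
Each city drops at least one matchup (Fairlea loses to Marwick; Marwick loses to Selby; Selby loses to Ostley; Ostley loses to Marwick); the cycle Marwick beats Ostley beats Selby beats Marwick rules out a Condorcet winner.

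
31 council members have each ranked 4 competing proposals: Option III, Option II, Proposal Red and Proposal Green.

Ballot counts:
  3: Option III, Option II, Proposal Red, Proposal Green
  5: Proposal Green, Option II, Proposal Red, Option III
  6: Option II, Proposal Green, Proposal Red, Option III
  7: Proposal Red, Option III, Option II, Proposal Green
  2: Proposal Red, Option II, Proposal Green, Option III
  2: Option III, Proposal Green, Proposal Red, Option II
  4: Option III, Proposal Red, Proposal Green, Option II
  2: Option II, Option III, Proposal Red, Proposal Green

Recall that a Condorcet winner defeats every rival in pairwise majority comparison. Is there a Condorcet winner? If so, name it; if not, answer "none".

Head-to-head results (31 council members):
Option III vs Option II: 16 to 15, Option III.
Option III vs Proposal Red: 11 to 20, Proposal Red.
Option III vs Proposal Green: Option III is ranked higher on 3+7+2+4+2 = 18 ballots, Proposal Green on 13. Option III wins 18–13.
Option II vs Proposal Red: Option II is ranked higher on 3+5+6+2 = 16 ballots, Proposal Red on 15. Option II wins 16–15.
Option II vs Proposal Green: Option II preferred on 3+6+7+2+2 = 20 ballots; Option II wins 20–11.
Proposal Red vs Proposal Green: 3+7+2+4+2 = 18 for Proposal Red, 13 for Proposal Green — Proposal Red by 18–13.
No option is unbeaten: Option III loses to Proposal Red; Option II loses to Option III; Proposal Red loses to Option II; Proposal Green loses to Option III. In particular Option III > Option II > Proposal Red > Option III is a majority cycle — no Condorcet winner exists.

none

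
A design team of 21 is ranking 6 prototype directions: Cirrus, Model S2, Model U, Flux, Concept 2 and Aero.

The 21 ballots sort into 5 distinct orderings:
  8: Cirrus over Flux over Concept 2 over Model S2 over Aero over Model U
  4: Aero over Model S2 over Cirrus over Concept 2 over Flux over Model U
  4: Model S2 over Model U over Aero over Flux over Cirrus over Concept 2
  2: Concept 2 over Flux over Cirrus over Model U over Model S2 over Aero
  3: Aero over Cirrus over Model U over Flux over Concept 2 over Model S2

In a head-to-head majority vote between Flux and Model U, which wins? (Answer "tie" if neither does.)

Ballots ranking Flux above Model U: 8 + 4 + 2 = 14.
Ballots ranking Model U above Flux: 21 − 14 = 7.
Flux wins the head-to-head 14–7.

Flux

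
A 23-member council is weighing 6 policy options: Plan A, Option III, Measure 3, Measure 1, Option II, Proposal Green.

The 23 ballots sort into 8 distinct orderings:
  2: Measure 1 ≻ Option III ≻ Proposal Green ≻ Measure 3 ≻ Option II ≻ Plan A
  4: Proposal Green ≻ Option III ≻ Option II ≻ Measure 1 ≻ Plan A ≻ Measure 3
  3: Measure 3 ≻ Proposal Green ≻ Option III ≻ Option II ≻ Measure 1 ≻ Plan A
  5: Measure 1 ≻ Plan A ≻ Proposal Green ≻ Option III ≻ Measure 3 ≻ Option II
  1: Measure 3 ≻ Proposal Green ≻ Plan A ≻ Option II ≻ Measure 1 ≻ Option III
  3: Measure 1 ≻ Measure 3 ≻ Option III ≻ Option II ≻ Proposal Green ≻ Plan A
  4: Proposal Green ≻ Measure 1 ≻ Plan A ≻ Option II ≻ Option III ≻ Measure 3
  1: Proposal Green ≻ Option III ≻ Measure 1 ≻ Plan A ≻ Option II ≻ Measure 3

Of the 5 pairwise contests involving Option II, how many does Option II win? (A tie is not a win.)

Option II against each rival (23 council members):
Option II vs Plan A: 12 to 11, Option II.
Option II vs Option III: 5 to 18, Option III.
Option II vs Measure 3: Option II preferred on 4+4+1 = 9 ballots; Measure 3 wins 14–9.
Option II vs Measure 1: 8 to 15, Measure 1.
Option II vs Proposal Green: Proposal Green wins 20–3.
Option II beats Plan A; loses to Option III, Measure 3, Measure 1, Proposal Green — 1 pairwise win.

1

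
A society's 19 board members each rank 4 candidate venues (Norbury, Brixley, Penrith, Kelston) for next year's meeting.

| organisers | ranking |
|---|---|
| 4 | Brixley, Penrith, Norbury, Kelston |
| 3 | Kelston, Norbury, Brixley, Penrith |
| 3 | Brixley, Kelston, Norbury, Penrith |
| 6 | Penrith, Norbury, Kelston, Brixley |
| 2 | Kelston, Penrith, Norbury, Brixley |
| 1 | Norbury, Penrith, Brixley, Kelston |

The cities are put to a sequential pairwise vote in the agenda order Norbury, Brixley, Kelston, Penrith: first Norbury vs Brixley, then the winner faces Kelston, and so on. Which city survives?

Penrith

Round 1: Norbury vs Brixley — 12–7, Norbury advances.
Round 2: Norbury vs Kelston — 11–8, Norbury advances.
Round 3: Norbury vs Penrith — 7–12, Penrith advances.
Penrith survives the agenda.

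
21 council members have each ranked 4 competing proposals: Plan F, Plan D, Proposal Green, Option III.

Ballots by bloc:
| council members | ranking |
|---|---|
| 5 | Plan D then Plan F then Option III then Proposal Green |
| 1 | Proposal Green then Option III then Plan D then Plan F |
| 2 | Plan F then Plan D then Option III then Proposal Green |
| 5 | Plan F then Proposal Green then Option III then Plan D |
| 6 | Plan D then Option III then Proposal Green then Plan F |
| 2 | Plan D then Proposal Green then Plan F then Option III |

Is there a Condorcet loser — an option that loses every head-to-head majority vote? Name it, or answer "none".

Head-to-head results (21 council members):
Plan F vs Plan D: Plan F is ranked higher on 2+5 = 7 ballots, Plan D on 14. Plan D wins 14–7.
Plan F vs Proposal Green: Plan F, 12–9.
Plan F vs Option III: Plan F wins 14–7.
Plan D vs Proposal Green: 5+2+6+2 = 15 for Plan D, 6 for Proposal Green — Plan D by 15–6.
Plan D vs Option III: 5+2+6+2 = 15 for Plan D, 6 for Option III — Plan D by 15–6.
Proposal Green vs Option III: 1+5+2 = 8 for Proposal Green, 13 for Option III — Option III by 13–8.
Only Proposal Green has no wins; Proposal Green is the Condorcet loser.

Proposal Green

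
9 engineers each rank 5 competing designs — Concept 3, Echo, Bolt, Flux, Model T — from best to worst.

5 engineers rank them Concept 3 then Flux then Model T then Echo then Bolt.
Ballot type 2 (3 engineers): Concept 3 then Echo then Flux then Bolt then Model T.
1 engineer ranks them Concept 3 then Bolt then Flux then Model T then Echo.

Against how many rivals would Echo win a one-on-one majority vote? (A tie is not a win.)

1

Echo against each rival (9 engineers):
Echo vs Concept 3: Echo preferred on 0 ballots; Concept 3 wins 9–0.
Echo vs Bolt: Echo is ranked higher on 5+3 = 8 ballots, Bolt on 1. Echo wins 8–1.
Echo vs Flux: 3 for Echo, 6 for Flux — Flux by 6–3.
Echo vs Model T: Model T, 6–3.
Echo beats Bolt; loses to Concept 3, Flux, Model T — 1 pairwise win.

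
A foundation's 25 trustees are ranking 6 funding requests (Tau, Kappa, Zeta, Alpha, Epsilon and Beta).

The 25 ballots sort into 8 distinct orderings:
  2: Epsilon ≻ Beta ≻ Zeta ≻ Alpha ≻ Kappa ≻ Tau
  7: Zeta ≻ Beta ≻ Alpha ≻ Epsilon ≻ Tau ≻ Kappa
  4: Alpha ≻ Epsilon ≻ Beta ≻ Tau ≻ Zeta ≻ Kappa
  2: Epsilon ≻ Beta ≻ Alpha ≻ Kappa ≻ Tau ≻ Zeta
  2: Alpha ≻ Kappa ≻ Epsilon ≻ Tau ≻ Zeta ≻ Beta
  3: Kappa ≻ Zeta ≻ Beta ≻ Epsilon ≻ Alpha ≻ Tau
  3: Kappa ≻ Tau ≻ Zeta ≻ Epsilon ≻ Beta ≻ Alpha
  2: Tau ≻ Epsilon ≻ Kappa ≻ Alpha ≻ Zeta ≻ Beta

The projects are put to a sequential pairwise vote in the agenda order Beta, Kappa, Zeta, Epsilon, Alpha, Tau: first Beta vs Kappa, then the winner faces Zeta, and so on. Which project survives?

Tau

Round 1: Beta vs Kappa — 15–10, Beta advances.
Round 2: Beta vs Zeta — 8–17, Zeta advances.
Round 3: Zeta vs Epsilon — 13–12, Zeta advances.
Round 4: Zeta vs Alpha — 15–10, Zeta advances.
Round 5: Zeta vs Tau — 12–13, Tau advances.
Tau survives the agenda.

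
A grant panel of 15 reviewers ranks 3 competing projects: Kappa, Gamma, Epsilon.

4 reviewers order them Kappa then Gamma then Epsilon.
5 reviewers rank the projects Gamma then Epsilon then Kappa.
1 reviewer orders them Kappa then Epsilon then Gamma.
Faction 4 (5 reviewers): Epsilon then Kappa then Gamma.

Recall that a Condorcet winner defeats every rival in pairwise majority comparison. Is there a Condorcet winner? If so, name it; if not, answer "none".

Head-to-head results (15 reviewers):
Kappa vs Gamma: 4+1+5 = 10 for Kappa, 5 for Gamma — Kappa by 10–5.
Kappa–Epsilon: Epsilon 10–5.
Gamma–Epsilon: Gamma 9–6.
Every project loses at least once (Kappa loses to Epsilon; Gamma loses to Kappa; Epsilon loses to Gamma). The majority relation contains the cycle Kappa → Gamma → Epsilon → Kappa, so there is no Condorcet winner.

none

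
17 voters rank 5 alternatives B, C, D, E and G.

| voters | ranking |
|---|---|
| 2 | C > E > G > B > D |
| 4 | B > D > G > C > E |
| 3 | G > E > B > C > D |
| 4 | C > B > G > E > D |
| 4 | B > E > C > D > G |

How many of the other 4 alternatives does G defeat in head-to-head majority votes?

G against each rival (17 voters):
G vs B: 2+3 = 5 for G, 12 for B — B by 12–5.
G–C: C 10–7.
G vs D: 9 to 8, G.
G vs E: G, 11–6.
G beats D, E; loses to B, C — 2 pairwise wins.

2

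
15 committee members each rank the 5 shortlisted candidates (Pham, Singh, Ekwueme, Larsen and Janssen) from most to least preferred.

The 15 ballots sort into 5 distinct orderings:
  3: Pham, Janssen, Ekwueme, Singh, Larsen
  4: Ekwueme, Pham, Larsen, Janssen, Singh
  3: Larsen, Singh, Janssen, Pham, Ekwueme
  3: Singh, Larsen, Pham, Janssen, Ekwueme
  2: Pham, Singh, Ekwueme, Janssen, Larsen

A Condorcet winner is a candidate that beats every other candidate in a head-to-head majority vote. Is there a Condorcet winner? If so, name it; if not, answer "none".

Pham

Head-to-head results (15 committee members):
Pham vs Singh: Pham is ranked higher on 3+4+2 = 9 ballots, Singh on 6. Pham wins 9–6.
Pham vs Ekwueme: 3+3+3+2 = 11 for Pham, 4 for Ekwueme — Pham by 11–4.
Pham vs Larsen: Pham is ranked higher on 3+4+2 = 9 ballots, Larsen on 6. Pham wins 9–6.
Pham vs Janssen: 12 to 3, Pham.
Singh vs Ekwueme: 3+3+2 = 8 for Singh, 7 for Ekwueme — Singh by 8–7.
Singh vs Larsen: Singh is ranked higher on 3+3+2 = 8 ballots, Larsen on 7. Singh wins 8–7.
Singh vs Janssen: 3+3+2 = 8 for Singh, 7 for Janssen — Singh by 8–7.
Ekwueme vs Larsen: Ekwueme preferred on 3+4+2 = 9 ballots; Ekwueme wins 9–6.
Ekwueme vs Janssen: 6 to 9, Janssen.
Larsen vs Janssen: Larsen is ranked higher on 4+3+3 = 10 ballots, Janssen on 5. Larsen wins 10–5.
Pham wins every pairwise contest, so Pham is the Condorcet winner.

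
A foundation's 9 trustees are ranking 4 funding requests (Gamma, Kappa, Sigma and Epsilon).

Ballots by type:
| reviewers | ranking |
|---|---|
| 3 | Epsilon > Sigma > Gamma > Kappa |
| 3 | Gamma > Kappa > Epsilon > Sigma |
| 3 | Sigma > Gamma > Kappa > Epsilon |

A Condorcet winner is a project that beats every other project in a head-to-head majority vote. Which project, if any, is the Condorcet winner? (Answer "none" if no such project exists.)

none

Check each pair by majority over 9 ballots:
Gamma vs Kappa: Gamma is ranked higher on 3+3+3 = 9 ballots, Kappa on 0. Gamma wins 9–0.
Gamma vs Sigma: 3 to 6, Sigma.
Gamma vs Epsilon: 3+3 = 6 for Gamma, 3 for Epsilon — Gamma by 6–3.
Kappa vs Sigma: Kappa is ranked higher on 3 ballots, Sigma on 6. Sigma wins 6–3.
Kappa vs Epsilon: 6 to 3, Kappa.
Sigma vs Epsilon: Sigma preferred on 3 ballots; Epsilon wins 6–3.
Each project drops at least one matchup (Gamma loses to Sigma; Kappa loses to Gamma; Sigma loses to Epsilon; Epsilon loses to Gamma); the cycle Gamma beats Epsilon beats Sigma beats Gamma rules out a Condorcet winner.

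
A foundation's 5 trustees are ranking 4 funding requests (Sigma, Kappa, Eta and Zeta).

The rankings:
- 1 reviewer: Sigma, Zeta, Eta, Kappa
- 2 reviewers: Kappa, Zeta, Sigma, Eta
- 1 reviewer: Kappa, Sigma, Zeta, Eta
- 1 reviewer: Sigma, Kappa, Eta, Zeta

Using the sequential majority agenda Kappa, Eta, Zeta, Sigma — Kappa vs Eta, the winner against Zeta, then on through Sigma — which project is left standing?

Round 1: Kappa vs Eta — 4–1, Kappa advances.
Round 2: Kappa vs Zeta — 4–1, Kappa advances.
Round 3: Kappa vs Sigma — 3–2, Kappa advances.
The agenda winner is Kappa.

Kappa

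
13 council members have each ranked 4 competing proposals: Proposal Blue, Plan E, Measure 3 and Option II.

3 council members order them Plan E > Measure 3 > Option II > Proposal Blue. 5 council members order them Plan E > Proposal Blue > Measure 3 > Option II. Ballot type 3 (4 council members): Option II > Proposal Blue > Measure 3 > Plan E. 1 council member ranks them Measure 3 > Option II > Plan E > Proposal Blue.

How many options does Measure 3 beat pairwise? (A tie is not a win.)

1

Measure 3 against each rival (13 council members):
Measure 3 vs Proposal Blue: Measure 3 is ranked higher on 3+1 = 4 ballots, Proposal Blue on 9. Proposal Blue wins 9–4.
Measure 3 vs Plan E: Measure 3 preferred on 4+1 = 5 ballots; Plan E wins 8–5.
Measure 3 vs Option II: Measure 3 preferred on 3+5+1 = 9 ballots; Measure 3 wins 9–4.
Measure 3 beats Option II; loses to Proposal Blue, Plan E — 1 pairwise win.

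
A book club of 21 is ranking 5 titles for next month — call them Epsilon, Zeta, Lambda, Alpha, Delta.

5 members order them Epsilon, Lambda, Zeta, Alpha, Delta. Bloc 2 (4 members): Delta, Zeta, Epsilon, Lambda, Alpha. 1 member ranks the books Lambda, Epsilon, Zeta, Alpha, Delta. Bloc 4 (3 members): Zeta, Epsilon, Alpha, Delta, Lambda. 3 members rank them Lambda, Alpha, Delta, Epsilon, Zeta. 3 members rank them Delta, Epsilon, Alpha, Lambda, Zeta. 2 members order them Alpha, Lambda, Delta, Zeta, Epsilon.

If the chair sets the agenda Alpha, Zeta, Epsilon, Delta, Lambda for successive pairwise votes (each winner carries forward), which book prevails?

Lambda

Round 1: Alpha vs Zeta — 8–13, Zeta advances.
Round 2: Zeta vs Epsilon — 9–12, Epsilon advances.
Round 3: Epsilon vs Delta — 9–12, Delta advances.
Round 4: Delta vs Lambda — 10–11, Lambda advances.
Lambda survives the agenda.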